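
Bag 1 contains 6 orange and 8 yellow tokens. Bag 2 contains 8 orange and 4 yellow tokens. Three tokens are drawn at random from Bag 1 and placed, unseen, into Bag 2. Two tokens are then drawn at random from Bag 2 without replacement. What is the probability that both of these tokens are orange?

Condition on how many of the transferred tokens are orange (from Bag 1: 6 orange of 14; then Bag 2 has 15 total).
  0 orange: C(6,0)C(8,3)/C(14,3) = 2/13; then P = C(8,2)/C(15,2) = 4/15
  1 orange: C(6,1)C(8,2)/C(14,3) = 6/13; then P = C(9,2)/C(15,2) = 12/35
  2 orange: C(6,2)C(8,1)/C(14,3) = 30/91; then P = C(10,2)/C(15,2) = 3/7
  3 orange: C(6,3)C(8,0)/C(14,3) = 5/91; then P = C(11,2)/C(15,2) = 11/21
P(both orange) = 3529/9555 ≈ 0.3693.

3529/9555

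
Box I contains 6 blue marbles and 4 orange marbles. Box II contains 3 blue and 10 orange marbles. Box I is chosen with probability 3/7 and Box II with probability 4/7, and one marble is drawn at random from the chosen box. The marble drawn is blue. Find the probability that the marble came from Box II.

P(blue | Box I) = 3/5; P(blue | Box II) = 3/13.
P(blue) = 3/7·3/5 + 4/7·3/13 = 177/455.
By Bayes' rule, P(Box II | blue) = 12/91 / 177/455 = 20/59 ≈ 0.3390.

20/59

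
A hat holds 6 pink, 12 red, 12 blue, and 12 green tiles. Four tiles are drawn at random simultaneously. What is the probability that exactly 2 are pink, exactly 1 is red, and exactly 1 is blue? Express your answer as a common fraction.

Unordered draws without replacement: count favorable combinations over C(42,4).
Favorable = C(6,2) · C(12,1) · C(12,1) · C(12,0) = 2160; total = C(42,4) = 111930.
P = 2160/111930 = 72/3731 ≈ 0.0193.

72/3731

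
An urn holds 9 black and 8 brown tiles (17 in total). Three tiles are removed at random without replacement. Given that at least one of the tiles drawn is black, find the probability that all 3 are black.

7/52

P(all 3 black) = C(9,3)/C(17,3) = 21/170; P(at least one black) = 1 − C(8,3)/C(17,3) = 78/85.
Since 'all 3 black' ⊆ 'at least one black', P(all 3 | at least one) = 21/170 / 78/85 = 7/52 ≈ 0.1346.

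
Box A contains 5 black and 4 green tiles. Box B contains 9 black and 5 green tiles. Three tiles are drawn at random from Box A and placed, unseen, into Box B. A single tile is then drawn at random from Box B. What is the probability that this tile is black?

Condition on how many of the transferred tiles are black (from Box A: 5 black of 9; then Box B has 17 total).
  0 black: C(5,0)C(4,3)/C(9,3) = 1/21; then P = 9/17
  1 black: C(5,1)C(4,2)/C(9,3) = 5/14; then P = 10/17
  2 black: C(5,2)C(4,1)/C(9,3) = 10/21; then P = 11/17
  3 black: C(5,3)C(4,0)/C(9,3) = 5/42; then P = 12/17
P(black from Box B) = 32/51 ≈ 0.6275.

32/51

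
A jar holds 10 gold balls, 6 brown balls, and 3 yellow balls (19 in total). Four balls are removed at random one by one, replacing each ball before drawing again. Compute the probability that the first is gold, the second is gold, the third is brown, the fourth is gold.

Multiply the conditional probability of each draw in order, with replacement (the composition resets each draw).
P = (10/19) · (10/19) · (6/19) · (10/19) = 6000/130321 ≈ 0.0460.

6000/130321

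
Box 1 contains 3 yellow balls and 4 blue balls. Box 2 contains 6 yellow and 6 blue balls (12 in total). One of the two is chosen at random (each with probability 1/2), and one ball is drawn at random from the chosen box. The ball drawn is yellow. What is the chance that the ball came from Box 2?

7/13

P(yellow | Box 1) = 3/7; P(yellow | Box 2) = 1/2.
P(yellow) = 1/2·3/7 + 1/2·1/2 = 13/28.
By Bayes' rule, P(Box 2 | yellow) = 1/4 / 13/28 = 7/13 ≈ 0.5385.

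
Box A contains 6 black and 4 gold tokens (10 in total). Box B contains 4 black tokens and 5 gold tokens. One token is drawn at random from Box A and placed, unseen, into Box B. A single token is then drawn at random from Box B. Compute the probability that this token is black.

Condition on how many of the transferred tokens are black (from Box A: 6 black of 10; then Box B has 10 total).
  0 black: C(6,0)C(4,1)/C(10,1) = 2/5; then P = 4/10
  1 black: C(6,1)C(4,0)/C(10,1) = 3/5; then P = 5/10
P(black from Box B) = 23/50 ≈ 0.4600.

23/50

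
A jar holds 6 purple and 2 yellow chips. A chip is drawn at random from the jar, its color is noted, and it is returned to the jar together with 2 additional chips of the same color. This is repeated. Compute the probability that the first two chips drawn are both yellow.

1/10

After a yellow draw the jar holds 4 yellow out of 10.
P = (2/8)·(4/10) = 1/10 ≈ 0.1000.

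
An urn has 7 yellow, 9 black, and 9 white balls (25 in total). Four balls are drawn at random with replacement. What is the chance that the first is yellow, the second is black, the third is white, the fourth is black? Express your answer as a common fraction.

5103/390625

Multiply the conditional probability of each draw in order, with replacement (the composition resets each draw).
P = (7/25) · (9/25) · (9/25) · (9/25) = 5103/390625 ≈ 0.0131.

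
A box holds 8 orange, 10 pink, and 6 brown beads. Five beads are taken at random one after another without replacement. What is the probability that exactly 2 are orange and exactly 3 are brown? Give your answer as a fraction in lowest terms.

Unordered draws without replacement: count favorable combinations over C(24,5).
Favorable = C(8,2) · C(10,0) · C(6,3) = 560; total = C(24,5) = 42504.
P = 560/42504 = 10/759 ≈ 0.0132.

10/759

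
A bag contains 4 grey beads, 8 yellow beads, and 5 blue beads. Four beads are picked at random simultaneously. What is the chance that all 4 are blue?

1/476

Unordered draws without replacement: count favorable combinations over C(17,4).
Favorable = C(4,0) · C(8,0) · C(5,4) = 5; total = C(17,4) = 2380.
P = 5/2380 = 1/476 ≈ 0.0021.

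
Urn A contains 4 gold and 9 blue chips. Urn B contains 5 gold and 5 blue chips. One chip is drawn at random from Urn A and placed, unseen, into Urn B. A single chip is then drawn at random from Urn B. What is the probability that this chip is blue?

Condition on how many of the transferred chips are blue (from Urn A: 9 blue of 13; then Urn B has 11 total).
  0 blue: C(9,0)C(4,1)/C(13,1) = 4/13; then P = 5/11
  1 blue: C(9,1)C(4,0)/C(13,1) = 9/13; then P = 6/11
P(blue from Urn B) = 74/143 ≈ 0.5175.

74/143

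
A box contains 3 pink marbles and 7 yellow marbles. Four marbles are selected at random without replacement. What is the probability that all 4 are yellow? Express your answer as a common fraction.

1/6

Unordered draws without replacement: count favorable combinations over C(10,4).
Favorable = C(3,0) · C(7,4) = 35; total = C(10,4) = 210.
P = 35/210 = 1/6 ≈ 0.1667.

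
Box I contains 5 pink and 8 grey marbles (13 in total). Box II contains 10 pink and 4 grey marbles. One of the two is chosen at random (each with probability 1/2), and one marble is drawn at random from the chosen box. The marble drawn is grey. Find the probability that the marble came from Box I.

28/41

P(grey | Box I) = 8/13; P(grey | Box II) = 2/7.
P(grey) = 1/2·8/13 + 1/2·2/7 = 41/91.
By Bayes' rule, P(Box I | grey) = 4/13 / 41/91 = 28/41 ≈ 0.6829.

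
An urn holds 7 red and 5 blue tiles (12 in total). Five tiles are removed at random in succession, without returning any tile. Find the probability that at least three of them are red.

91/132

Sum the hypergeometric tail for j = 3,…,5 red tiles.
Favorable = C(7,3)·C(5,2) + C(7,4)·C(5,1) + C(7,5)·C(5,0) = 546; total = C(12,5) = 792.
P = 546/792 = 91/132 ≈ 0.6894.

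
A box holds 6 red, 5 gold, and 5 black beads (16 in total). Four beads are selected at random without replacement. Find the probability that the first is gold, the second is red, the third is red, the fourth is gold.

Multiply the conditional probability of each draw in order, without replacement, so each draw removes one from its color and from the total.
P = (5/16) · (6/15) · (5/14) · (4/13) = 5/364 ≈ 0.0137.

5/364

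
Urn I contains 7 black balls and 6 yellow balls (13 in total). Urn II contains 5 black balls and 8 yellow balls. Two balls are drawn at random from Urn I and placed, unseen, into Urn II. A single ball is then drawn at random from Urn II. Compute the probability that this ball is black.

79/195

Condition on how many of the transferred balls are black (from Urn I: 7 black of 13; then Urn II has 15 total).
  0 black: C(7,0)C(6,2)/C(13,2) = 5/26; then P = 5/15
  1 black: C(7,1)C(6,1)/C(13,2) = 7/13; then P = 6/15
  2 black: C(7,2)C(6,0)/C(13,2) = 7/26; then P = 7/15
P(black from Urn II) = 79/195 ≈ 0.4051.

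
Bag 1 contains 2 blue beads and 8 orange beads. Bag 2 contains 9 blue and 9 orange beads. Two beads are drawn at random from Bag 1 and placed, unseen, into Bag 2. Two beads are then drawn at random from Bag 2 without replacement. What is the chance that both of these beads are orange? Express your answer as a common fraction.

Condition on how many of the transferred beads are orange (from Bag 1: 8 orange of 10; then Bag 2 has 20 total).
  0 orange: C(8,0)C(2,2)/C(10,2) = 1/45; then P = C(9,2)/C(20,2) = 18/95
  1 orange: C(8,1)C(2,1)/C(10,2) = 16/45; then P = C(10,2)/C(20,2) = 9/38
  2 orange: C(8,2)C(2,0)/C(10,2) = 28/45; then P = C(11,2)/C(20,2) = 11/38
P(both orange) = 1148/4275 ≈ 0.2685.

1148/4275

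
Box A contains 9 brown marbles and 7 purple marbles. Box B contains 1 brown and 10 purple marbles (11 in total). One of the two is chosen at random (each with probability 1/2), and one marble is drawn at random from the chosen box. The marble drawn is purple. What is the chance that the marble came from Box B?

160/237

P(purple | Box A) = 7/16; P(purple | Box B) = 10/11.
P(purple) = 1/2·7/16 + 1/2·10/11 = 237/352.
By Bayes' rule, P(Box B | purple) = 5/11 / 237/352 = 160/237 ≈ 0.6751.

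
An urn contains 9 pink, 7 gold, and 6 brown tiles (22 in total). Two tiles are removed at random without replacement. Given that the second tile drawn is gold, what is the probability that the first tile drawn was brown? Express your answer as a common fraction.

P(first=brown and the second tile drawn is gold) = (6/22)·(7/21) = 1/11.
P(the second tile drawn is gold) = Σ over first color = 3/22 + 1/11 + 1/11 = 7/22.
By Bayes, P(first=brown | the second tile drawn is gold) = 1/11 / 7/22 = 2/7 ≈ 0.2857.

2/7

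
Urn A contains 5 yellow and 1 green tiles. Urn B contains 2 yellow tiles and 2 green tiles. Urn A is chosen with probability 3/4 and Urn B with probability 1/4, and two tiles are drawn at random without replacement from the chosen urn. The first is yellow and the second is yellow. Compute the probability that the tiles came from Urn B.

P(E | Urn A) = 2/3; P(E | Urn B) = 1/6.
P(E) = 3/4·2/3 + 1/4·1/6 = 13/24.
By Bayes' rule, P(Urn B | E) = 1/24 / 13/24 = 1/13 ≈ 0.0769.

1/13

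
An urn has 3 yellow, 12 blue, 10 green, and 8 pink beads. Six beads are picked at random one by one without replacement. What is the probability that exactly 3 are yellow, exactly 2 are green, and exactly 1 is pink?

45/138446

Unordered draws without replacement: count favorable combinations over C(33,6).
Favorable = C(3,3) · C(12,0) · C(10,2) · C(8,1) = 360; total = C(33,6) = 1107568.
P = 360/1107568 = 45/138446 ≈ 0.0003.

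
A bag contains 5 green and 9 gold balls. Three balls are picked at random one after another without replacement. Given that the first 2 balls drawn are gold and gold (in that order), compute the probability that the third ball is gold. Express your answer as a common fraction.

After removing 2 gold, the bag has 7 gold out of 12 remaining.
P(third is gold | given) = 7/12 ≈ 0.5833.

7/12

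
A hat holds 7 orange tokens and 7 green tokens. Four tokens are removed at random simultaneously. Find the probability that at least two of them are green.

Sum the hypergeometric tail for j = 2,…,4 green tokens.
Favorable = C(7,2)·C(7,2) + C(7,3)·C(7,1) + C(7,4)·C(7,0) = 721; total = C(14,4) = 1001.
P = 721/1001 = 103/143 ≈ 0.7203.

103/143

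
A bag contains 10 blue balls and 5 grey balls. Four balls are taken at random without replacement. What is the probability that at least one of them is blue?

Use the complement: P(at least one blue) = 1 − P(no blue).
P(none) = C(5,4)/C(15,4) = 5/1365.
So P = 1 − 5/1365 = 272/273 ≈ 0.9963.

272/273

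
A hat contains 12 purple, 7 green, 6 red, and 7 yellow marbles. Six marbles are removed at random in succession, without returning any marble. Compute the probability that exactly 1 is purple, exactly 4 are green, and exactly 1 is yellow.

35/10788

Unordered draws without replacement: count favorable combinations over C(32,6).
Favorable = C(12,1) · C(7,4) · C(6,0) · C(7,1) = 2940; total = C(32,6) = 906192.
P = 2940/906192 = 35/10788 ≈ 0.0032.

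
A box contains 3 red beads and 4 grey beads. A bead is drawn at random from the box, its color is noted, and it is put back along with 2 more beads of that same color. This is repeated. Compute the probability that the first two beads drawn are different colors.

Either red then grey, or grey then red; after the first draw the total is 9.
P = (3/7)·(4/9) + (4/7)·(3/9) = 8/21 ≈ 0.3810.

8/21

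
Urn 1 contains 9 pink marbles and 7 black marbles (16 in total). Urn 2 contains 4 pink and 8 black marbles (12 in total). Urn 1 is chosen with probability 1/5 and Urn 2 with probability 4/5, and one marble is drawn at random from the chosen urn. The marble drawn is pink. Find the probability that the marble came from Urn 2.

64/91

P(pink | Urn 1) = 9/16; P(pink | Urn 2) = 1/3.
P(pink) = 1/5·9/16 + 4/5·1/3 = 91/240.
By Bayes' rule, P(Urn 2 | pink) = 4/15 / 91/240 = 64/91 ≈ 0.7033.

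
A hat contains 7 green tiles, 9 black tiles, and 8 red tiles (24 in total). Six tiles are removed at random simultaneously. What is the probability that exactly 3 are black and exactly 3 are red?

168/4807

Unordered draws without replacement: count favorable combinations over C(24,6).
Favorable = C(7,0) · C(9,3) · C(8,3) = 4704; total = C(24,6) = 134596.
P = 4704/134596 = 168/4807 ≈ 0.0349.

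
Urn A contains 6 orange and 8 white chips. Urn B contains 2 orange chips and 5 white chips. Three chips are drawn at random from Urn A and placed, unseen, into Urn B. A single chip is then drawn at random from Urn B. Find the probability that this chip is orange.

23/70

Condition on how many of the transferred chips are orange (from Urn A: 6 orange of 14; then Urn B has 10 total).
  0 orange: C(6,0)C(8,3)/C(14,3) = 2/13; then P = 2/10
  1 orange: C(6,1)C(8,2)/C(14,3) = 6/13; then P = 3/10
  2 orange: C(6,2)C(8,1)/C(14,3) = 30/91; then P = 4/10
  3 orange: C(6,3)C(8,0)/C(14,3) = 5/91; then P = 5/10
P(orange from Urn B) = 23/70 ≈ 0.3286.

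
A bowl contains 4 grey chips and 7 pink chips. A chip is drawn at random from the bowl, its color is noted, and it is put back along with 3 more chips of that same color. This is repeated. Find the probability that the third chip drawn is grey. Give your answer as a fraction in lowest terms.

Sum over the four possibilities for the first two draws (grey/not-grey each), tracking how the grey count and total change by +3 per draw.
P(third is grey) = 4/11 ≈ 0.3636. (In a Pólya urn every draw has the same marginal probability 4/11.)

4/11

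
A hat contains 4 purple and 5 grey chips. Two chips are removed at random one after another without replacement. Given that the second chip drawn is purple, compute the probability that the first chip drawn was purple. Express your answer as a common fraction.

3/8

P(first=purple and the second chip drawn is purple) = (4/9)·(3/8) = 1/6.
P(the second chip drawn is purple) = Σ over first color = 1/6 + 5/18 = 4/9.
By Bayes, P(first=purple | the second chip drawn is purple) = 1/6 / 4/9 = 3/8 ≈ 0.3750.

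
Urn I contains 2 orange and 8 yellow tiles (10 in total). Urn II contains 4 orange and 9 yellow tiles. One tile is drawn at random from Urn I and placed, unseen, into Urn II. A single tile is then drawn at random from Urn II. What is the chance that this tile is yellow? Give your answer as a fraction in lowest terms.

7/10

Condition on how many of the transferred tiles are yellow (from Urn I: 8 yellow of 10; then Urn II has 14 total).
  0 yellow: C(8,0)C(2,1)/C(10,1) = 1/5; then P = 9/14
  1 yellow: C(8,1)C(2,0)/C(10,1) = 4/5; then P = 10/14
P(yellow from Urn II) = 7/10 ≈ 0.7000.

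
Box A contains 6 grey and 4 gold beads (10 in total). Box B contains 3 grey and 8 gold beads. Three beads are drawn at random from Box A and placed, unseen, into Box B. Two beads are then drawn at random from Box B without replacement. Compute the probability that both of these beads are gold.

Condition on how many of the transferred beads are gold (from Box A: 4 gold of 10; then Box B has 14 total).
  0 gold: C(4,0)C(6,3)/C(10,3) = 1/6; then P = C(8,2)/C(14,2) = 4/13
  1 gold: C(4,1)C(6,2)/C(10,3) = 1/2; then P = C(9,2)/C(14,2) = 36/91
  2 gold: C(4,2)C(6,1)/C(10,3) = 3/10; then P = C(10,2)/C(14,2) = 45/91
  3 gold: C(4,3)C(6,0)/C(10,3) = 1/30; then P = C(11,2)/C(14,2) = 55/91
P(both gold) = 38/91 ≈ 0.4176.

38/91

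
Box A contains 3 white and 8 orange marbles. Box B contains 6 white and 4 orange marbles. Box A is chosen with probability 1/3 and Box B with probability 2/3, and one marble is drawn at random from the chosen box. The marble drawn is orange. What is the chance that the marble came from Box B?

P(orange | Box A) = 8/11; P(orange | Box B) = 2/5.
P(orange) = 1/3·8/11 + 2/3·2/5 = 28/55.
By Bayes' rule, P(Box B | orange) = 4/15 / 28/55 = 11/21 ≈ 0.5238.

11/21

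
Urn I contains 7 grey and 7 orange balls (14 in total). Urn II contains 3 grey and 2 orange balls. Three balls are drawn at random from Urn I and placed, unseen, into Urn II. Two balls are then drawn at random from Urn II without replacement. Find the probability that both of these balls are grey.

213/728

Condition on how many of the transferred balls are grey (from Urn I: 7 grey of 14; then Urn II has 8 total).
  0 grey: C(7,0)C(7,3)/C(14,3) = 5/52; then P = C(3,2)/C(8,2) = 3/28
  1 grey: C(7,1)C(7,2)/C(14,3) = 21/52; then P = C(4,2)/C(8,2) = 3/14
  2 grey: C(7,2)C(7,1)/C(14,3) = 21/52; then P = C(5,2)/C(8,2) = 5/14
  3 grey: C(7,3)C(7,0)/C(14,3) = 5/52; then P = C(6,2)/C(8,2) = 15/28
P(both grey) = 213/728 ≈ 0.2926.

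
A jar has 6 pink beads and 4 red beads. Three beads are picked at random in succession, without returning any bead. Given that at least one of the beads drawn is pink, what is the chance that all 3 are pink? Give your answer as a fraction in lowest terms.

5/29

P(all 3 pink) = C(6,3)/C(10,3) = 1/6; P(at least one pink) = 1 − C(4,3)/C(10,3) = 29/30.
Since 'all 3 pink' ⊆ 'at least one pink', P(all 3 | at least one) = 1/6 / 29/30 = 5/29 ≈ 0.1724.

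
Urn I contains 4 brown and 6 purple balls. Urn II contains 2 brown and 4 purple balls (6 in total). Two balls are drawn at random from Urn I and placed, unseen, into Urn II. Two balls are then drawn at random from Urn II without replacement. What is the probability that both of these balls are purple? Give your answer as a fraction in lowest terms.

167/420

Condition on how many of the transferred balls are purple (from Urn I: 6 purple of 10; then Urn II has 8 total).
  0 purple: C(6,0)C(4,2)/C(10,2) = 2/15; then P = C(4,2)/C(8,2) = 3/14
  1 purple: C(6,1)C(4,1)/C(10,2) = 8/15; then P = C(5,2)/C(8,2) = 5/14
  2 purple: C(6,2)C(4,0)/C(10,2) = 1/3; then P = C(6,2)/C(8,2) = 15/28
P(both purple) = 167/420 ≈ 0.3976.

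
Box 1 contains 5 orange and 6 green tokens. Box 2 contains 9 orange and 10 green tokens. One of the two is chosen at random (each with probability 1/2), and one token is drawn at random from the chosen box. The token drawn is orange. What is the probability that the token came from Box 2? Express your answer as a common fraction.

99/194

P(orange | Box 1) = 5/11; P(orange | Box 2) = 9/19.
P(orange) = 1/2·5/11 + 1/2·9/19 = 97/209.
By Bayes' rule, P(Box 2 | orange) = 9/38 / 97/209 = 99/194 ≈ 0.5103.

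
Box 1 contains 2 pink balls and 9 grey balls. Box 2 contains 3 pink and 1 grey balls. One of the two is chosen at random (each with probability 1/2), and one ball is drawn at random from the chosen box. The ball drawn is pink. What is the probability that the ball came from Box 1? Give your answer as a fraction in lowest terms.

P(pink | Box 1) = 2/11; P(pink | Box 2) = 3/4.
P(pink) = 1/2·2/11 + 1/2·3/4 = 41/88.
By Bayes' rule, P(Box 1 | pink) = 1/11 / 41/88 = 8/41 ≈ 0.1951.

8/41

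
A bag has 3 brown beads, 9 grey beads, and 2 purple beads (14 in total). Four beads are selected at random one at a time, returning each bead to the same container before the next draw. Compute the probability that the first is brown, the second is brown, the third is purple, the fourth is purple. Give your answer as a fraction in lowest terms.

9/9604

Multiply the conditional probability of each draw in order, with replacement (the composition resets each draw).
P = (3/14) · (3/14) · (2/14) · (2/14) = 9/9604 ≈ 0.0009.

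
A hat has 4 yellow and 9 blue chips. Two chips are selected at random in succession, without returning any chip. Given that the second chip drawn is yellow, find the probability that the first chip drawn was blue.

P(first=blue and the second chip drawn is yellow) = (9/13)·(4/12) = 3/13.
P(the second chip drawn is yellow) = Σ over first color = 1/13 + 3/13 = 4/13.
By Bayes, P(first=blue | the second chip drawn is yellow) = 3/13 / 4/13 = 3/4 ≈ 0.7500.

3/4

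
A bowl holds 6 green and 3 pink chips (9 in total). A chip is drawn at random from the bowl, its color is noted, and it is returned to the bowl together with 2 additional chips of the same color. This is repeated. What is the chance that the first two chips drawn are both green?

16/33

After a green draw the bowl holds 8 green out of 11.
P = (6/9)·(8/11) = 16/33 ≈ 0.4848.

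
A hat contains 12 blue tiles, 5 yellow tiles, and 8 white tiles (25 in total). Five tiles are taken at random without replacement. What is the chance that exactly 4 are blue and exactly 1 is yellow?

15/322

Unordered draws without replacement: count favorable combinations over C(25,5).
Favorable = C(12,4) · C(5,1) · C(8,0) = 2475; total = C(25,5) = 53130.
P = 2475/53130 = 15/322 ≈ 0.0466.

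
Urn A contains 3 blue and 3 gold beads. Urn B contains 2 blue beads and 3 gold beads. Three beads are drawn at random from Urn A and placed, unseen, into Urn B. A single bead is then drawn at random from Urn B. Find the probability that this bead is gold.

Condition on how many of the transferred beads are gold (from Urn A: 3 gold of 6; then Urn B has 8 total).
  0 gold: C(3,0)C(3,3)/C(6,3) = 1/20; then P = 3/8
  1 gold: C(3,1)C(3,2)/C(6,3) = 9/20; then P = 4/8
  2 gold: C(3,2)C(3,1)/C(6,3) = 9/20; then P = 5/8
  3 gold: C(3,3)C(3,0)/C(6,3) = 1/20; then P = 6/8
P(gold from Urn B) = 9/16 ≈ 0.5625.

9/16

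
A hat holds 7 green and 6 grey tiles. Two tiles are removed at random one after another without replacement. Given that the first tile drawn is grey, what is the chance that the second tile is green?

7/12

After removing 1 grey, the hat has 7 green out of 12 remaining.
P(second is green | given) = 7/12 ≈ 0.5833.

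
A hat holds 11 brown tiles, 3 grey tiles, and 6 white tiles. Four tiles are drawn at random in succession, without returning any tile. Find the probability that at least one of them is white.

3844/4845

Use the complement: P(at least one white) = 1 − P(no white).
P(none) = C(14,4)/C(20,4) = 1001/4845.
So P = 1 − 1001/4845 = 3844/4845 ≈ 0.7934.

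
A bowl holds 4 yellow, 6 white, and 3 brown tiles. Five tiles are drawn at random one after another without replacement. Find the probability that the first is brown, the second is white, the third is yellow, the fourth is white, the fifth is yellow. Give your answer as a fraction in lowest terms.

1/143

Multiply the conditional probability of each draw in order, without replacement, so each draw removes one from its color and from the total.
P = (3/13) · (6/12) · (4/11) · (5/10) · (3/9) = 1/143 ≈ 0.0070.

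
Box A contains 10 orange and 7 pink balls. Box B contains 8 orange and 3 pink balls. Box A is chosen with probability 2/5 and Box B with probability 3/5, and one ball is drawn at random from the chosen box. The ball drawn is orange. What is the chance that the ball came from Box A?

P(orange | Box A) = 10/17; P(orange | Box B) = 8/11.
P(orange) = 2/5·10/17 + 3/5·8/11 = 628/935.
By Bayes' rule, P(Box A | orange) = 4/17 / 628/935 = 55/157 ≈ 0.3503.

55/157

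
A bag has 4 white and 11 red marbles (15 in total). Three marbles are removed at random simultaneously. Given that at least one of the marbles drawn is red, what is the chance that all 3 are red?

P(all 3 red) = C(11,3)/C(15,3) = 33/91; P(at least one red) = 1 − C(4,3)/C(15,3) = 451/455.
Since 'all 3 red' ⊆ 'at least one red', P(all 3 | at least one) = 33/91 / 451/455 = 15/41 ≈ 0.3659.

15/41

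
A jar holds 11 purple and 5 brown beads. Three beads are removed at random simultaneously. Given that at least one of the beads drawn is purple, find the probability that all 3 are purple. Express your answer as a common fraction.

P(all 3 purple) = C(11,3)/C(16,3) = 33/112; P(at least one purple) = 1 − C(5,3)/C(16,3) = 55/56.
Since 'all 3 purple' ⊆ 'at least one purple', P(all 3 | at least one) = 33/112 / 55/56 = 3/10 ≈ 0.3000.

3/10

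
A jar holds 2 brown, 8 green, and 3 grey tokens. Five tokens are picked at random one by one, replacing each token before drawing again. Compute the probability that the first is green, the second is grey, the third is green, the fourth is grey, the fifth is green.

4608/371293

Multiply the conditional probability of each draw in order, with replacement (the composition resets each draw).
P = (8/13) · (3/13) · (8/13) · (3/13) · (8/13) = 4608/371293 ≈ 0.0124.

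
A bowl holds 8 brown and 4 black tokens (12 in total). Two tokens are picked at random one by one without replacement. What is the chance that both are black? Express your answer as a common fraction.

1/11

Unordered draws without replacement: count favorable combinations over C(12,2).
Favorable = C(8,0) · C(4,2) = 6; total = C(12,2) = 66.
P = 6/66 = 1/11 ≈ 0.0909.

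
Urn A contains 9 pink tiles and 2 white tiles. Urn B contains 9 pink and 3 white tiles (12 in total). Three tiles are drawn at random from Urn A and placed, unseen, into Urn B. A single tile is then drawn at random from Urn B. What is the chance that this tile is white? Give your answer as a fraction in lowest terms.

13/55

Condition on how many of the transferred tiles are white (from Urn A: 2 white of 11; then Urn B has 15 total).
  0 white: C(2,0)C(9,3)/C(11,3) = 28/55; then P = 3/15
  1 white: C(2,1)C(9,2)/C(11,3) = 24/55; then P = 4/15
  2 white: C(2,2)C(9,1)/C(11,3) = 3/55; then P = 5/15
P(white from Urn B) = 13/55 ≈ 0.2364.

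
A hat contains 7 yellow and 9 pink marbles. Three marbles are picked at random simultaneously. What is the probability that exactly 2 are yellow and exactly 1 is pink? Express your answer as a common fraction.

27/80

Unordered draws without replacement: count favorable combinations over C(16,3).
Favorable = C(7,2) · C(9,1) = 189; total = C(16,3) = 560.
P = 189/560 = 27/80 ≈ 0.3375.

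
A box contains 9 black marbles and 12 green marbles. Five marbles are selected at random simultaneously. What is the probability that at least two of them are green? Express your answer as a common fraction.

297/323

Sum the hypergeometric tail for j = 2,…,5 green marbles.
Favorable = C(12,2)·C(9,3) + C(12,3)·C(9,2) + C(12,4)·C(9,1) + C(12,5)·C(9,0) = 18711; total = C(21,5) = 20349.
P = 18711/20349 = 297/323 ≈ 0.9195.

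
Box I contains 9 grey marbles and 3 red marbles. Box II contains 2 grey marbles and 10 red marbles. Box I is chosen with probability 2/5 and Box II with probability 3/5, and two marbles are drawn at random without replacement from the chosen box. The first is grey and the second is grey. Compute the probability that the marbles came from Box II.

P(E | Box I) = 6/11; P(E | Box II) = 1/66.
P(E) = 2/5·6/11 + 3/5·1/66 = 5/22.
By Bayes' rule, P(Box II | E) = 1/110 / 5/22 = 1/25 ≈ 0.0400.

1/25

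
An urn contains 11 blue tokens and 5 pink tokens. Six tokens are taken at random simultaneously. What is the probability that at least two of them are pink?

17/26

Sum the hypergeometric tail for j = 2,…,5 pink tokens.
Favorable = C(5,2)·C(11,4) + C(5,3)·C(11,3) + C(5,4)·C(11,2) + C(5,5)·C(11,1) = 5236; total = C(16,6) = 8008.
P = 5236/8008 = 17/26 ≈ 0.6538.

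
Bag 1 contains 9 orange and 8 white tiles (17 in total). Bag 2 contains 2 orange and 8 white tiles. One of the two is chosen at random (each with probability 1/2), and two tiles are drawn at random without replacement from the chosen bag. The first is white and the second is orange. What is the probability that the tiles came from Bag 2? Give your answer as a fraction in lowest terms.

272/677

P(E | Bag 1) = 9/34; P(E | Bag 2) = 8/45.
P(E) = 1/2·9/34 + 1/2·8/45 = 677/3060.
By Bayes' rule, P(Bag 2 | E) = 4/45 / 677/3060 = 272/677 ≈ 0.4018.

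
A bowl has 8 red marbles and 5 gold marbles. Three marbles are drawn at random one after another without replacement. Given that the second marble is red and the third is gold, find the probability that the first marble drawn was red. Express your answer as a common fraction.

7/11

P(first=red and the second marble is red and the third is gold) = (8/13)·(7/12)·(5/11) = 70/429.
P(E) = Σ over first color = 70/429 + 40/429 = 10/39.
By Bayes, P(first=red | E) = 70/429 / 10/39 = 7/11 ≈ 0.6364.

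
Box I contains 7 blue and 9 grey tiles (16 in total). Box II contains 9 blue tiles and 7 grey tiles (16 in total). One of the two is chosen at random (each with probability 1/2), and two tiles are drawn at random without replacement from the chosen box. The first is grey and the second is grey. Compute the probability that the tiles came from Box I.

P(E | Box I) = 3/10; P(E | Box II) = 7/40.
P(E) = 1/2·3/10 + 1/2·7/40 = 19/80.
By Bayes' rule, P(Box I | E) = 3/20 / 19/80 = 12/19 ≈ 0.6316.

12/19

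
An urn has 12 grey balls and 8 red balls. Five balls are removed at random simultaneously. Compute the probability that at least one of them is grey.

1931/1938

Use the complement: P(at least one grey) = 1 − P(no grey).
P(none) = C(8,5)/C(20,5) = 56/15504.
So P = 1 − 56/15504 = 1931/1938 ≈ 0.9964.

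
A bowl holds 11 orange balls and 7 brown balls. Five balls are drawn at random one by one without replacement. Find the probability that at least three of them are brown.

Sum the hypergeometric tail for j = 3,…,5 brown balls.
Favorable = C(7,3)·C(11,2) + C(7,4)·C(11,1) + C(7,5)·C(11,0) = 2331; total = C(18,5) = 8568.
P = 2331/8568 = 37/136 ≈ 0.2721.

37/136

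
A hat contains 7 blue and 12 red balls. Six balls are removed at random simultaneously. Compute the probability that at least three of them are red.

Sum the hypergeometric tail for j = 3,…,6 red balls.
Favorable = C(12,3)·C(7,3) + C(12,4)·C(7,2) + C(12,5)·C(7,1) + C(12,6)·C(7,0) = 24563; total = C(19,6) = 27132.
P = 24563/27132 = 3509/3876 ≈ 0.9053.

3509/3876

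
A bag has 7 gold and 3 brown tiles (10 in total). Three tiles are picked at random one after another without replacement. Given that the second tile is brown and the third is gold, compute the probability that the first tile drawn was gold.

P(first=gold and the second tile is brown and the third is gold) = (7/10)·(3/9)·(6/8) = 7/40.
P(E) = Σ over first color = 7/40 + 7/120 = 7/30.
By Bayes, P(first=gold | E) = 7/40 / 7/30 = 3/4 ≈ 0.7500.

3/4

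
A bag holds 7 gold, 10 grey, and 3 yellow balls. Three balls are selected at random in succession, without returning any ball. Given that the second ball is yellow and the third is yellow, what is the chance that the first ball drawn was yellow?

P(first=yellow and the second ball is yellow and the third is yellow) = (3/20)·(2/19)·(1/18) = 1/1140.
P(E) = Σ over first color = 7/1140 + 1/114 + 1/1140 = 3/190.
By Bayes, P(first=yellow | E) = 1/1140 / 3/190 = 1/18 ≈ 0.0556.

1/18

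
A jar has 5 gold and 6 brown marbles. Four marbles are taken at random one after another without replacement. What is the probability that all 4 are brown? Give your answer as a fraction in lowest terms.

Unordered draws without replacement: count favorable combinations over C(11,4).
Favorable = C(5,0) · C(6,4) = 15; total = C(11,4) = 330.
P = 15/330 = 1/22 ≈ 0.0455.

1/22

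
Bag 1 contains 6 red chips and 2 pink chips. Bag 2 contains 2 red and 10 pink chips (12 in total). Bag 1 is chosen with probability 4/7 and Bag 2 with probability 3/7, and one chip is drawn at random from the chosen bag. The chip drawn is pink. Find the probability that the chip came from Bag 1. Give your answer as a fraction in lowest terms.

P(pink | Bag 1) = 1/4; P(pink | Bag 2) = 5/6.
P(pink) = 4/7·1/4 + 3/7·5/6 = 1/2.
By Bayes' rule, P(Bag 1 | pink) = 1/7 / 1/2 = 2/7 ≈ 0.2857.

2/7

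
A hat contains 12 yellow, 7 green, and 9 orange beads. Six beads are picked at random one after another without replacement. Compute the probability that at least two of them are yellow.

869/1035

Sum the hypergeometric tail for j = 2,…,6 yellow beads.
Favorable = C(12,2)·C(16,4) + C(12,3)·C(16,3) + C(12,4)·C(16,2) + C(12,5)·C(16,1) + C(12,6)·C(16,0) = 316316; total = C(28,6) = 376740.
P = 316316/376740 = 869/1035 ≈ 0.8396.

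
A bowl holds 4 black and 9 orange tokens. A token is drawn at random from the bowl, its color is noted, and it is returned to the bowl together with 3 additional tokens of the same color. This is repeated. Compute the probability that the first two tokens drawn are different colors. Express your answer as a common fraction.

9/26

Either black then orange, or orange then black; after the first draw the total is 16.
P = (4/13)·(9/16) + (9/13)·(4/16) = 9/26 ≈ 0.3462.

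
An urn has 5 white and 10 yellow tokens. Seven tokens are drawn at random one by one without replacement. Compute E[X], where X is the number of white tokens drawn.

7/3

By linearity of expectation, E[X] = Σ P(draw i is white); by symmetry each draw (even without replacement) has P(white) = 5/15.
E[X] = 7 · 5/15 = 7/3 ≈ 2.3333.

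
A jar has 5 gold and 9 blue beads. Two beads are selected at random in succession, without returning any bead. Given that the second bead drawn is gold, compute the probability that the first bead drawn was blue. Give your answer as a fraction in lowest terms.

P(first=blue and the second bead drawn is gold) = (9/14)·(5/13) = 45/182.
P(the second bead drawn is gold) = Σ over first color = 10/91 + 45/182 = 5/14.
By Bayes, P(first=blue | the second bead drawn is gold) = 45/182 / 5/14 = 9/13 ≈ 0.6923.

9/13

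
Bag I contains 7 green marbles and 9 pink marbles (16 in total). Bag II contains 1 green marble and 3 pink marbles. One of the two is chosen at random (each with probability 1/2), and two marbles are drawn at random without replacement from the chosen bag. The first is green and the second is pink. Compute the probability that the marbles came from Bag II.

20/41

P(E | Bag I) = 21/80; P(E | Bag II) = 1/4.
P(E) = 1/2·21/80 + 1/2·1/4 = 41/160.
By Bayes' rule, P(Bag II | E) = 1/8 / 41/160 = 20/41 ≈ 0.4878.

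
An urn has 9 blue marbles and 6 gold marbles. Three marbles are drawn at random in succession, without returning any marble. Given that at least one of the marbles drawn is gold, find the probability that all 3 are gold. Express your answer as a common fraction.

P(all 3 gold) = C(6,3)/C(15,3) = 4/91; P(at least one gold) = 1 − C(9,3)/C(15,3) = 53/65.
Since 'all 3 gold' ⊆ 'at least one gold', P(all 3 | at least one) = 4/91 / 53/65 = 20/371 ≈ 0.0539.

20/371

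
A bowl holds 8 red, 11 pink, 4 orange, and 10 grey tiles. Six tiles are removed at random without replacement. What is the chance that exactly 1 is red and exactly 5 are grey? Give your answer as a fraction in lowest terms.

Unordered draws without replacement: count favorable combinations over C(33,6).
Favorable = C(8,1) · C(11,0) · C(4,0) · C(10,5) = 2016; total = C(33,6) = 1107568.
P = 2016/1107568 = 18/9889 ≈ 0.0018.

18/9889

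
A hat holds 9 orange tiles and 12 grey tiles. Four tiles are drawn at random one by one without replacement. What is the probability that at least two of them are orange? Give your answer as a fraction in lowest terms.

Sum the hypergeometric tail for j = 2,…,4 orange tiles.
Favorable = C(9,2)·C(12,2) + C(9,3)·C(12,1) + C(9,4)·C(12,0) = 3510; total = C(21,4) = 5985.
P = 3510/5985 = 78/133 ≈ 0.5865.

78/133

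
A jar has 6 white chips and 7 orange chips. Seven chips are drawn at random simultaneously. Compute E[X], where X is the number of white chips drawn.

42/13

By linearity of expectation, E[X] = Σ P(draw i is white); by symmetry each draw (even without replacement) has P(white) = 6/13.
E[X] = 7 · 6/13 = 42/13 ≈ 3.2308.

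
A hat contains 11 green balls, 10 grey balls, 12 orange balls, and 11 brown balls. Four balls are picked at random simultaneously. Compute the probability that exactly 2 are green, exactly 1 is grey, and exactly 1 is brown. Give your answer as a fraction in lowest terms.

550/12341

Unordered draws without replacement: count favorable combinations over C(44,4).
Favorable = C(11,2) · C(10,1) · C(12,0) · C(11,1) = 6050; total = C(44,4) = 135751.
P = 6050/135751 = 550/12341 ≈ 0.0446.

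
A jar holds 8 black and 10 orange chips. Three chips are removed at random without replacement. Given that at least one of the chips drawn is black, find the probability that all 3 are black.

7/87

P(all 3 black) = C(8,3)/C(18,3) = 7/102; P(at least one black) = 1 − C(10,3)/C(18,3) = 29/34.
Since 'all 3 black' ⊆ 'at least one black', P(all 3 | at least one) = 7/102 / 29/34 = 7/87 ≈ 0.0805.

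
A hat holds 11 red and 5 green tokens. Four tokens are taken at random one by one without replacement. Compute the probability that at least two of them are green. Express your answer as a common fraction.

19/52

Sum the hypergeometric tail for j = 2,…,4 green tokens.
Favorable = C(5,2)·C(11,2) + C(5,3)·C(11,1) + C(5,4)·C(11,0) = 665; total = C(16,4) = 1820.
P = 665/1820 = 19/52 ≈ 0.3654.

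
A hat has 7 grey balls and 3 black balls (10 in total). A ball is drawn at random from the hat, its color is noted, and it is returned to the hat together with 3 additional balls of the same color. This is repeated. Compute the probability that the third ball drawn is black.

3/10

Sum over the four possibilities for the first two draws (black/not-black each), tracking how the black count and total change by +3 per draw.
P(third is black) = 3/10 ≈ 0.3000. (In a Pólya urn every draw has the same marginal probability 3/10.)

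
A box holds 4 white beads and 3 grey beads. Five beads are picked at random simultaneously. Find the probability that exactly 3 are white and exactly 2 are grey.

4/7

Unordered draws without replacement: count favorable combinations over C(7,5).
Favorable = C(4,3) · C(3,2) = 12; total = C(7,5) = 21.
P = 12/21 = 4/7 ≈ 0.5714.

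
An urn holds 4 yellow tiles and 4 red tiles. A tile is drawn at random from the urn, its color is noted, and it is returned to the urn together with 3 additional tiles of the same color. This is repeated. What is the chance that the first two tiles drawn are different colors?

4/11

Either yellow then red, or red then yellow; after the first draw the total is 11.
P = (4/8)·(4/11) + (4/8)·(4/11) = 4/11 ≈ 0.3636.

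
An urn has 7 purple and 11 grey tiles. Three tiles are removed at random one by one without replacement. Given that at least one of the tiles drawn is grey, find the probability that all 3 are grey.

15/71

P(all 3 grey) = C(11,3)/C(18,3) = 55/272; P(at least one grey) = 1 − C(7,3)/C(18,3) = 781/816.
Since 'all 3 grey' ⊆ 'at least one grey', P(all 3 | at least one) = 55/272 / 781/816 = 15/71 ≈ 0.2113.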